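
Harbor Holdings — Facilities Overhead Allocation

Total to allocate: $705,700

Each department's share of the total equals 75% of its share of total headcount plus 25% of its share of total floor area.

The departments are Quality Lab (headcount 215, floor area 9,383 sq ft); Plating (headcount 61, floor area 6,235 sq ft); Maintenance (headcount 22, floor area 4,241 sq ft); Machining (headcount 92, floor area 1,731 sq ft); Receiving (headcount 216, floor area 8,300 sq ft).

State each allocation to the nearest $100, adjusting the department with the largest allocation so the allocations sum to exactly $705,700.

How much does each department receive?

Headcount total 606; floor area total 29,890.
Composite weights (75% headcount + 25% floor area): Quality Lab 0.3446; Plating 0.1276; Maintenance 0.0627; Machining 0.1283; Receiving 0.3367.
Pro-rata amounts: Quality Lab 243,162.01; Plating 90,078.79; Maintenance 44,247.00; Machining 90,569.17; Receiving 237,643.02.
After rounding ($100): Quality Lab $243,200; Plating $90,100; Maintenance $44,200; Machining $90,600; Receiving $237,600. Sum = $705,700.
Sum already equals the total — no adjustment.

Quality Lab: $243,200 · Plating: $90,100 · Maintenance: $44,200 · Machining: $90,600 · Receiving: $237,600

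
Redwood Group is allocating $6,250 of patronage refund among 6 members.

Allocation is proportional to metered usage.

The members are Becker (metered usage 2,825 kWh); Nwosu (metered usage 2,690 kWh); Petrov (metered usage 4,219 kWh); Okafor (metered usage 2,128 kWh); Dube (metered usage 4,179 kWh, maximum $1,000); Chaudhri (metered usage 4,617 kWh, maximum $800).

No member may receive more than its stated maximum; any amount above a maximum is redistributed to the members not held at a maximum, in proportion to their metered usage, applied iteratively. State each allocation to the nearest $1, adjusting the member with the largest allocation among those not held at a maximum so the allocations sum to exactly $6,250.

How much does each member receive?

Total metered usage = 20,658.
Unconstrained shares: Becker 854.69; Nwosu 813.85; Petrov 1,276.44; Okafor 643.82; Dube 1,264.34; Chaudhri 1,396.86.
Capped: Dube ($1,000), Chaudhri ($800); balance $4,450 reallocated over remaining metered usage 11,862.
Remaining shares: Becker 1,059.79 → $1,060; Nwosu 1,009.15 → $1,009; Petrov 1,582.75 → $1,583; Okafor 798.31 → $798.

Becker: $1,060; Nwosu: $1,009; Petrov: $1,583; Okafor: $798; Dube: $1,000; Chaudhri: $800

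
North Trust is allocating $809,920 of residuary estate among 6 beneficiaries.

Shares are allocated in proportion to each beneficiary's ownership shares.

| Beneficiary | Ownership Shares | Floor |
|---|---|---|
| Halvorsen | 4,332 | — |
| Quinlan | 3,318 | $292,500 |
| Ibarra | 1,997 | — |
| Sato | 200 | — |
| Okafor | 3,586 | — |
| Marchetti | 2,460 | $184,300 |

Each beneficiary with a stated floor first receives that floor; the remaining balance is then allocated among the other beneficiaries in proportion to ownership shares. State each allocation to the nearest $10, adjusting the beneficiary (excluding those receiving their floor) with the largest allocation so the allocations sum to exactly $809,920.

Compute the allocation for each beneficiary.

Fund the minimums — Quinlan $292,500; Marchetti $184,300. Balance $333,120.
Balance split over remaining ownership shares 10,115: Halvorsen 142,666.91 → $142,670; Ibarra 65,767.74 → $65,770; Sato 6,586.65 → $6,590; Okafor 118,098.70 → $118,100.
Rounding difference −$10 applied to Halvorsen → $142,660.

Halvorsen: $142,660 | Quinlan: $292,500 | Ibarra: $65,770 | Sato: $6,590 | Okafor: $118,100 | Marchetti: $184,300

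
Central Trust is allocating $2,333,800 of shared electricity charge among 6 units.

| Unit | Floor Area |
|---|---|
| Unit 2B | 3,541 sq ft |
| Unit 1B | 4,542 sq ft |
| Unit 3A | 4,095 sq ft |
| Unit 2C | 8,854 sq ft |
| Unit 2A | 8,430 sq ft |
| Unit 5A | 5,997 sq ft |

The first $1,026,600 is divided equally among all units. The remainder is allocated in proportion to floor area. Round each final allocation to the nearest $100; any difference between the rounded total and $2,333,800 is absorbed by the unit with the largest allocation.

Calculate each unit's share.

Unit 2B: $301,600 | Unit 1B: $338,500 | Unit 3A: $322,100 | Unit 2C: $497,500 | Unit 2A: $481,900 | Unit 5A: $392,200

Equal tier: $1,026,600 ÷ 6 = $171,100 apiece.
Remainder $1,307,200 by floor area (total 35,459): Unit 2B 130,539.36 → $130,500; Unit 1B 167,441.34 → $167,400; Unit 3A 150,962.63 → $151,000; Unit 2C 326,403.70 → $326,400; Unit 2A 310,772.89 → $310,800; Unit 5A 221,080.08 → $221,100.
Totals: Unit 2B $171,100 + $130,500 = $301,600; Unit 1B $171,100 + $167,400 = $338,500; Unit 3A $171,100 + $151,000 = $322,100; Unit 2C $171,100 + $326,400 = $497,500; Unit 2A $171,100 + $310,800 = $481,900; Unit 5A $171,100 + $221,100 = $392,200.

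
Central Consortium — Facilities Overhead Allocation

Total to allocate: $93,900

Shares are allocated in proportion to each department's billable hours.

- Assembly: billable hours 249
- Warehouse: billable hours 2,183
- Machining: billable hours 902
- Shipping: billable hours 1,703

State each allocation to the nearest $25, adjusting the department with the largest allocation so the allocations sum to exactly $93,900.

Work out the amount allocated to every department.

Sum of billable hours: 5,037.
Unrounded shares: Assembly 249/5,037 × $93,900 = 4,641.87; Warehouse 2,183/5,037 × $93,900 = 40,695.59; Machining 902/5,037 × $93,900 = 16,815.13; Shipping 1,703/5,037 × $93,900 = 31,747.41.
At nearest $25: Assembly $4,650; Warehouse $40,700; Machining $16,825; Shipping $31,750. Sum = $93,925.
Difference $93,900 − $93,925 = −$25 applied to largest allocation (Warehouse): Warehouse becomes $40,675.

Assembly: $4,650 | Warehouse: $40,675 | Machining: $16,825 | Shipping: $31,750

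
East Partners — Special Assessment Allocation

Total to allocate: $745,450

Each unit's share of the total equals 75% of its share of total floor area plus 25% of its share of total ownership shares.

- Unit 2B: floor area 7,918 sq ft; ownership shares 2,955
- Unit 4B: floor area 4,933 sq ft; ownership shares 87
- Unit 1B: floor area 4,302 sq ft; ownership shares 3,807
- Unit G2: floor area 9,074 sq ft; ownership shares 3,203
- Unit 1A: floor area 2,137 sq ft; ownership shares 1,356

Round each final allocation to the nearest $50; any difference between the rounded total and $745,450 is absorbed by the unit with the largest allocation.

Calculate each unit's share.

Floor area total 28,364; ownership shares total 11,408.
Blended shares (75% floor area + 25% ownership shares): Unit 2B 0.2741; Unit 4B 0.1323; Unit 1B 0.1972; Unit G2 0.3101; Unit 1A 0.0862.
Proportional shares: Unit 2B 204,346.25; Unit 4B 98,656.42; Unit 1B 146,989.06; Unit G2 231,183.72; Unit 1A 64,274.54.
Rounded to nearest $50: Unit 2B $204,350; Unit 4B $98,650; Unit 1B $147,000; Unit G2 $231,200; Unit 1A $64,250. Sum = $745,450.
Rounded total matches; no reconciliation needed.

Unit 2B: $204,350 | Unit 4B: $98,650 | Unit 1B: $147,000 | Unit G2: $231,200 | Unit 1A: $64,250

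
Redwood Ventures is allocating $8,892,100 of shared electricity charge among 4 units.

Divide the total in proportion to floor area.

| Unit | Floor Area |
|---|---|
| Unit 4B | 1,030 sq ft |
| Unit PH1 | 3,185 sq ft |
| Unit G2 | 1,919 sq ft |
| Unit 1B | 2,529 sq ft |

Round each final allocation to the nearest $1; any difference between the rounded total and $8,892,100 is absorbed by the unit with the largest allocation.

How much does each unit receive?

Combined floor area = 8,663.
Raw shares: Unit 4B 1,030/8,663 × $8,892,100 = 1,057,239.18; Unit PH1 3,185/8,663 × $8,892,100 = 3,269,229.89; Unit G2 1,919/8,663 × $8,892,100 = 1,969,749.498; Unit 1B 2,529/8,663 × $8,892,100 = 2,595,881.44.
At nearest $1: Unit 4B $1,057,239; Unit PH1 $3,269,230; Unit G2 $1,969,749; Unit 1B $2,595,881. Sum = $8,892,099.
Difference $8,892,100 − $8,892,099 = +$1 applied to largest allocation (Unit PH1): Unit PH1 becomes $3,269,231.

Unit 4B: $1,057,239 · Unit PH1: $3,269,231 · Unit G2: $1,969,749 · Unit 1B: $2,595,881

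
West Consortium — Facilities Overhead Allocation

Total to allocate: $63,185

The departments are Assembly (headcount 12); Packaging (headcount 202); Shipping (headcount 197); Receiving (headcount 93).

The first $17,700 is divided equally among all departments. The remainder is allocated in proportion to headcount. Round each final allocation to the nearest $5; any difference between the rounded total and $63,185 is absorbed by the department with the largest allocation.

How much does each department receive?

Assembly: $5,510 | Packaging: $22,650 | Shipping: $22,205 | Receiving: $12,820

Equal tier: $17,700 ÷ 4 = $4,425 apiece.
Remainder $45,485 by headcount (total 504): Assembly 1,082.98 → $1,085; Packaging 18,230.10 → $18,230; Shipping 17,778.86 → $17,780; Receiving 8,393.07 → $8,395.
Rounding difference −$5 on remainder applied to Packaging.
Totals: Assembly $4,425 + $1,085 = $5,510; Packaging $4,425 + $18,225 = $22,650; Shipping $4,425 + $17,780 = $22,205; Receiving $4,425 + $8,395 = $12,820.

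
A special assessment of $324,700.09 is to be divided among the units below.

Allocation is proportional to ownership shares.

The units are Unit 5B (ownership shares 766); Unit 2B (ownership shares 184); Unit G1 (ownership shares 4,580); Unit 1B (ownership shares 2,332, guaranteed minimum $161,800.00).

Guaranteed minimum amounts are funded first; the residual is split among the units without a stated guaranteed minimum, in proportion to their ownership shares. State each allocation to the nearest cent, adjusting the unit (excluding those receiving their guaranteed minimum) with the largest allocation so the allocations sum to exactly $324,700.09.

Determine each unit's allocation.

Fund the minimums — Unit 1B $161,800.00. Residual $162,900.09.
Residual split over remaining ownership shares 5,530: Unit 5B 22,564.4609 → $22,564.46; Unit 2B 5,420.1838 → $5,420.18; Unit G1 134,915.4452 → $134,915.45.

Unit 5B: $22,564.46 · Unit 2B: $5,420.18 · Unit G1: $134,915.45 · Unit 1B: $161,800.00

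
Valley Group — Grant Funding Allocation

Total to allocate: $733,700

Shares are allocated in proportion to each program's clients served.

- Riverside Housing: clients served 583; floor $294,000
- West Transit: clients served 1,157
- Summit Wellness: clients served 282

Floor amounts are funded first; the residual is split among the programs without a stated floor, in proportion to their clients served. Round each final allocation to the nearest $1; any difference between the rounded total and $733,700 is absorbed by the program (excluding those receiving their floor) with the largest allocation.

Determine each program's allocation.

Riverside Housing: $294,000; West Transit: $353,532; Summit Wellness: $86,168

Fund the minimums — Riverside Housing $294,000. Remaining pool $439,700.
Remaining pool split over remaining clients served 1,439: West Transit 353,532.24 → $353,532; Summit Wellness 86,167.76 → $86,168.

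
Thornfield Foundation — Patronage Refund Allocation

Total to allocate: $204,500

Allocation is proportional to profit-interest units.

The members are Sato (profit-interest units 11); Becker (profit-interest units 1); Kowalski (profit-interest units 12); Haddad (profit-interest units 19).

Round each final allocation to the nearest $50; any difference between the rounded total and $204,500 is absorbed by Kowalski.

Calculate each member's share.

Sato: $52,300 · Becker: $4,750 · Kowalski: $57,100 · Haddad: $90,350

Profit-interest units total: 43.
Proportional shares: Sato 11/43 × $204,500 = 52,313.95; Becker 1/43 × $204,500 = 4,755.81; Kowalski 12/43 × $204,500 = 57,069.77; Haddad 19/43 × $204,500 = 90,360.47.
Rounded to nearest $50: Sato $52,300; Becker $4,750; Kowalski $57,050; Haddad $90,350. Sum = $204,450.
Difference $204,500 − $204,450 = +$50 applied to Kowalski: Kowalski becomes $57,100.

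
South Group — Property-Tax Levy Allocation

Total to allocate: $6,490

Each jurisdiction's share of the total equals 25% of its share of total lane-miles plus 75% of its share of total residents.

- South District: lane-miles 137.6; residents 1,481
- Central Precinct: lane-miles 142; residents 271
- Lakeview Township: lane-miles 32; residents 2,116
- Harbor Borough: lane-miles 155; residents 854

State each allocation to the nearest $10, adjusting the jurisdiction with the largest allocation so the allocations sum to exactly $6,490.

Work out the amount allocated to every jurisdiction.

Lane-miles total 466.6; residents total 4,722.
Combined weights (25% lane-miles + 75% residents): South District 0.3090; Central Precinct 0.1191; Lakeview Township 0.3532; Harbor Borough 0.2187.
Proportional shares: South District 2,005.11; Central Precinct 773.12; Lakeview Township 2,292.47; Harbor Borough 1,419.29.
Rounded to nearest $10: South District $2,010; Central Precinct $770; Lakeview Township $2,290; Harbor Borough $1,420. Sum = $6,490.
Sum already equals the total — no adjustment.

South District: $2,010 | Central Precinct: $770 | Lakeview Township: $2,290 | Harbor Borough: $1,420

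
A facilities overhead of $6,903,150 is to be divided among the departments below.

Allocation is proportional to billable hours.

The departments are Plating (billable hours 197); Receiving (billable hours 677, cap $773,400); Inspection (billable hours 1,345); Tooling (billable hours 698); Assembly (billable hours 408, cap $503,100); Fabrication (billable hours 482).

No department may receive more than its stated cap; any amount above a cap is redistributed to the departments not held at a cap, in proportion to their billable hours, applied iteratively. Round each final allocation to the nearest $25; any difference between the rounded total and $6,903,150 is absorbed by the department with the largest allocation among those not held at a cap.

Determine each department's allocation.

Sum of billable hours: 3,807.
Unconstrained shares: Plating 357,215.80; Receiving 1,227,589.32; Inspection 2,438,859.14; Tooling 1,265,668.16; Assembly 739,817.49; Fabrication 874,000.08.
Held at cap: Receiving ($773,400), Assembly ($503,100); balance $5,626,650 reallocated over remaining billable hours 2,722.
Shares after redistribution: Plating 407,218.98 → $407,225; Inspection 2,780,251.38 → $2,780,250; Tooling 1,442,836.77 → $1,442,825; Fabrication 996,342.87 → $996,350.

Plating: $407,225 | Receiving: $773,400 | Inspection: $2,780,250 | Tooling: $1,442,825 | Assembly: $503,100 | Fabrication: $996,350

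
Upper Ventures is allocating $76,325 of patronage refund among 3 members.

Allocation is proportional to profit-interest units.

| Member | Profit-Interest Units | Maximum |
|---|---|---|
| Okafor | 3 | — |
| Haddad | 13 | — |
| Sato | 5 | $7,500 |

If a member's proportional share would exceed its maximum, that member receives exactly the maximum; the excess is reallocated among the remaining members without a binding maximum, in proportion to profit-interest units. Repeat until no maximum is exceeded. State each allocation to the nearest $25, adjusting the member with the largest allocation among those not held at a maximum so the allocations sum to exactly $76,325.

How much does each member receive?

Profit-interest units total: 21.
Unconstrained shares: Okafor 10,903.57; Haddad 47,248.81; Sato 18,172.62.
Cap binds for Sato ($7,500); remaining pool $68,825 reallocated over remaining profit-interest units 16.
Remaining shares: Okafor 12,904.69 → $12,900; Haddad 55,920.31 → $55,925.

Okafor: $12,900; Haddad: $55,925; Sato: $7,500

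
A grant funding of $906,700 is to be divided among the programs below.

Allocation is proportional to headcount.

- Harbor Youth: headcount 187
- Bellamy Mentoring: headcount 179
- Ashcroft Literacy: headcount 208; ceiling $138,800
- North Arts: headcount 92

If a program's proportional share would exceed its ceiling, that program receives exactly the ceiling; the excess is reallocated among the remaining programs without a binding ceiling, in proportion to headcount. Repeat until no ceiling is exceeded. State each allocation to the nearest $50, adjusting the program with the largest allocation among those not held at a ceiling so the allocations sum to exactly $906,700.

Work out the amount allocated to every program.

Harbor Youth: $313,550; Bellamy Mentoring: $300,100; Ashcroft Literacy: $138,800; North Arts: $154,250

Sum of headcount: 666.
Pro-rata shares before constraints: Harbor Youth 254,583.93; Bellamy Mentoring 243,692.64; Ashcroft Literacy 283,173.57; North Arts 125,249.85.
Held at cap: Ashcroft Literacy ($138,800); residual $767,900 reallocated over remaining headcount 458.
Redistributed shares: Harbor Youth 313,531.22 → $313,550; Bellamy Mentoring 300,118.12 → $300,100; North Arts 154,250.66 → $154,250.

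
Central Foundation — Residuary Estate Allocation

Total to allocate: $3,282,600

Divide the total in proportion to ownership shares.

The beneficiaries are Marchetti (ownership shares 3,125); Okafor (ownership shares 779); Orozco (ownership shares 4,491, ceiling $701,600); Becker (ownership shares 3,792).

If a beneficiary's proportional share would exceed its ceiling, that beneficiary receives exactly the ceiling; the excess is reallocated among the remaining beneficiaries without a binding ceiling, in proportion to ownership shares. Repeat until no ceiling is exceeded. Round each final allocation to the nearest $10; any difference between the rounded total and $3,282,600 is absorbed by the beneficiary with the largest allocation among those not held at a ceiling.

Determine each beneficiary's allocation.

Marchetti: $1,048,030 | Okafor: $261,250 | Orozco: $701,600 | Becker: $1,271,720

Combined ownership shares = 12,187.
Proportional shares (ignoring caps): Marchetti 841,726.84; Okafor 209,825.67; Orozco 1,209,662.48; Becker 1,021,385.02.
Held at cap: Orozco ($701,600); residual $2,581,000 reallocated over remaining ownership shares 7,696.
Shares after redistribution: Marchetti 1,048,028.20 → $1,048,030; Okafor 261,252.47 → $261,250; Becker 1,271,719.33 → $1,271,720.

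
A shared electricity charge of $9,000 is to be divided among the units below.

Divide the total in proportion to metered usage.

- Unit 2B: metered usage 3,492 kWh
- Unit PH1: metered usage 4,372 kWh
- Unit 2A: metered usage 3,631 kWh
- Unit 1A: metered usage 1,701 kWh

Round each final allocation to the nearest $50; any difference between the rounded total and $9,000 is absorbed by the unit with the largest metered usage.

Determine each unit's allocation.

Combined metered usage = 3,492 + 4,372 + 3,631 + 1,701 = 13,196.
Unrounded shares: Unit 2B 2,381.63; Unit PH1 2,981.81; Unit 2A 2,476.43; Unit 1A 1,160.12.
At nearest $50: Unit 2B $2,400; Unit PH1 $3,000; Unit 2A $2,500; Unit 1A $1,150. Sum = $9,050.
Difference $9,000 − $9,050 = −$50 applied to largest metered usage (Unit PH1): Unit PH1 becomes $2,950.

Unit 2B: $2,400 · Unit PH1: $2,950 · Unit 2A: $2,500 · Unit 1A: $1,150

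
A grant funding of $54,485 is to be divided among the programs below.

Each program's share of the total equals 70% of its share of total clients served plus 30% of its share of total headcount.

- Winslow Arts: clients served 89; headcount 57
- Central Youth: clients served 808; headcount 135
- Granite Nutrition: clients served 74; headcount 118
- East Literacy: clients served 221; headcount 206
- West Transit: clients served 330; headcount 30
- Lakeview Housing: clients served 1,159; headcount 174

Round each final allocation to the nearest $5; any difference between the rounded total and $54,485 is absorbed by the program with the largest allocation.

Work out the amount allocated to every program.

Totals — clients served 2,681, headcount 720.
Combined weights (70% clients served + 30% headcount): Winslow Arts 0.0470; Central Youth 0.2672; Granite Nutrition 0.0685; East Literacy 0.1435; West Transit 0.0987; Lakeview Housing 0.3751.
Pro-rata amounts: Winslow Arts 2,560.12; Central Youth 14,559.27; Granite Nutrition 3,731.56; East Literacy 7,820.54; West Transit 5,375.59; Lakeview Housing 20,437.92.
After rounding ($5): Winslow Arts $2,560; Central Youth $14,560; Granite Nutrition $3,730; East Literacy $7,820; West Transit $5,375; Lakeview Housing $20,440. Sum = $54,485.
Sum already equals the total — no adjustment.

Winslow Arts: $2,560; Central Youth: $14,560; Granite Nutrition: $3,730; East Literacy: $7,820; West Transit: $5,375; Lakeview Housing: $20,440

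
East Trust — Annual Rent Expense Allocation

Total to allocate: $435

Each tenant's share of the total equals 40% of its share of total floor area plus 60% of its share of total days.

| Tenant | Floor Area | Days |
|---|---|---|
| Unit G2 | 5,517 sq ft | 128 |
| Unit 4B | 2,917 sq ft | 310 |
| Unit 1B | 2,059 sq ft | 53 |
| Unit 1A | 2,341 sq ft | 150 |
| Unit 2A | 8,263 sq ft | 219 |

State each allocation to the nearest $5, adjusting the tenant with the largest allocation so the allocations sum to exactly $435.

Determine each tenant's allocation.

Totals — floor area 21,097, days 860.
Combined weights (40% floor area + 60% days): Unit G2 0.1939; Unit 4B 0.2716; Unit 1B 0.0760; Unit 1A 0.1490; Unit 2A 0.3095.
Unrounded shares: Unit G2 84.35; Unit 4B 118.14; Unit 1B 33.07; Unit 1A 64.83; Unit 2A 134.61.
At nearest $5: Unit G2 $85; Unit 4B $120; Unit 1B $35; Unit 1A $65; Unit 2A $135. Sum = $440.
Difference $435 − $440 = −$5 applied to largest allocation (Unit 2A): Unit 2A becomes $130.

Unit G2: $85 · Unit 4B: $120 · Unit 1B: $35 · Unit 1A: $65 · Unit 2A: $130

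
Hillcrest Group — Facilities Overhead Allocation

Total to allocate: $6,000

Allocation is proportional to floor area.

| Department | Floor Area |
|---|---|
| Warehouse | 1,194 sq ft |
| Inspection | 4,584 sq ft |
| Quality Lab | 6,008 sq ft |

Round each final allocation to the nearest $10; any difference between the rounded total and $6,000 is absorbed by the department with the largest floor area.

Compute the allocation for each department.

Warehouse: $610 · Inspection: $2,330 · Quality Lab: $3,060

Floor area total: 1,194 + 4,584 + 6,008 = 11,786.
Pro-rata amounts: Warehouse 607.84; Inspection 2,333.62; Quality Lab 3,058.54.
Rounded to nearest $10: Warehouse $610; Inspection $2,330; Quality Lab $3,060. Sum = $6,000.
Sum already equals the total — no adjustment.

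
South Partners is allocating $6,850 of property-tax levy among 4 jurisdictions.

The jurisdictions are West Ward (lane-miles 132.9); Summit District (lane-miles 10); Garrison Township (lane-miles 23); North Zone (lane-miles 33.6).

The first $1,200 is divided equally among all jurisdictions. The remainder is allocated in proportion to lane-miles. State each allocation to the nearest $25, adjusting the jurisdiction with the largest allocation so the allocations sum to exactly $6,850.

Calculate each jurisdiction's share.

West Ward: $4,075 | Summit District: $575 | Garrison Township: $950 | North Zone: $1,250

First tranche $1,200 split equally: $300 each.
Remainder $5,650 by lane-miles (total 199.5): West Ward 3,763.83 → $3,775; Summit District 283.21 → $275; Garrison Township 651.38 → $650; North Zone 951.58 → $950.
Totals: West Ward $300 + $3,775 = $4,075; Summit District $300 + $275 = $575; Garrison Township $300 + $650 = $950; North Zone $300 + $950 = $1,250.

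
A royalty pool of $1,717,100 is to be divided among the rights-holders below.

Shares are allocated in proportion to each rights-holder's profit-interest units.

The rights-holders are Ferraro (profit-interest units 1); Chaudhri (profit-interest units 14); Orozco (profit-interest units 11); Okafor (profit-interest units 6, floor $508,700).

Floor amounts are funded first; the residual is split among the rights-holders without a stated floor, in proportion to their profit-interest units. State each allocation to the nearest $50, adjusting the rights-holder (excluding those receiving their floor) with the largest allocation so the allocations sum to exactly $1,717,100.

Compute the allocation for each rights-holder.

Minimums first: Okafor $508,700. Remaining pool $1,208,400.
Remaining pool split over remaining profit-interest units 26: Ferraro 46,476.92 → $46,500; Chaudhri 650,676.92 → $650,700; Orozco 511,246.15 → $511,250.
Rounding difference −$50 applied to Chaudhri → $650,650.

Ferraro: $46,500 | Chaudhri: $650,650 | Orozco: $511,250 | Okafor: $508,700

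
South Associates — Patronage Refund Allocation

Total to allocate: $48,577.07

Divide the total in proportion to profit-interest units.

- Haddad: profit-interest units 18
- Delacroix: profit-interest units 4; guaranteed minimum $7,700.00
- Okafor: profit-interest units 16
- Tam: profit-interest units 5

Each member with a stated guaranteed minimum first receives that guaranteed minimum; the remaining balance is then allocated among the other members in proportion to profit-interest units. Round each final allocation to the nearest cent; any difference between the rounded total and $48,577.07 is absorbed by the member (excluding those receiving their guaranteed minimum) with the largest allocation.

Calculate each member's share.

Haddad: $18,866.34 · Delacroix: $7,700.00 · Okafor: $16,770.08 · Tam: $5,240.65

Minimums first: Delacroix $7,700.00. Remaining pool $40,877.07.
Remaining pool split over remaining profit-interest units 39: Haddad 18,866.3400 → $18,866.34; Okafor 16,770.0800 → $16,770.08; Tam 5,240.6500 → $5,240.65.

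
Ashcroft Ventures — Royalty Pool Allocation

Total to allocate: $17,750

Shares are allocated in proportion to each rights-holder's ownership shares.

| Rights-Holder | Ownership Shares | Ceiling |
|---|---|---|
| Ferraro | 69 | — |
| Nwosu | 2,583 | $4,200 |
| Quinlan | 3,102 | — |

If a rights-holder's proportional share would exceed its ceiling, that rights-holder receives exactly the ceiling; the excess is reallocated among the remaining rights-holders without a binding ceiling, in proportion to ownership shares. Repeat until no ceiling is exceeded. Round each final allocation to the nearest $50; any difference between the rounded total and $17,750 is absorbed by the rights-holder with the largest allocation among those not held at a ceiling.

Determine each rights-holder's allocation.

Ferraro: $300 · Nwosu: $4,200 · Quinlan: $13,250

Ownership shares total: 5,754.
Unconstrained shares: Ferraro 212.85; Nwosu 7,968.07; Quinlan 9,569.08.
Held at cap: Nwosu ($4,200); remaining pool $13,550 reallocated over remaining ownership shares 3,171.
Shares after redistribution: Ferraro 294.84 → $300; Quinlan 13,255.16 → $13,250.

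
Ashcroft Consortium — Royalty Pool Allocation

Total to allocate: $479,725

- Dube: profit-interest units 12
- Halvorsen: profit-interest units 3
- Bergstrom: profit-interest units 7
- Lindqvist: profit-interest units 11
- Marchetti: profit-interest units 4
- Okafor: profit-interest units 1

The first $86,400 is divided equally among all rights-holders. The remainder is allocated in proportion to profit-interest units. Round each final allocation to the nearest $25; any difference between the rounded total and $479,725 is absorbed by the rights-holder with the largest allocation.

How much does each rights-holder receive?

First tranche $86,400 split equally: $14,400 each.
Remainder $393,325 by profit-interest units (total 38): Dube 124,207.89 → $124,200; Halvorsen 31,051.97 → $31,050; Bergstrom 72,454.61 → $72,450; Lindqvist 113,857.24 → $113,850; Marchetti 41,402.63 → $41,400; Okafor 10,350.66 → $10,350.
Rounding difference +$25 on remainder applied to Dube.
Totals: Dube $14,400 + $124,225 = $138,625; Halvorsen $14,400 + $31,050 = $45,450; Bergstrom $14,400 + $72,450 = $86,850; Lindqvist $14,400 + $113,850 = $128,250; Marchetti $14,400 + $41,400 = $55,800; Okafor $14,400 + $10,350 = $24,750.

Dube: $138,625 | Halvorsen: $45,450 | Bergstrom: $86,850 | Lindqvist: $128,250 | Marchetti: $55,800 | Okafor: $24,750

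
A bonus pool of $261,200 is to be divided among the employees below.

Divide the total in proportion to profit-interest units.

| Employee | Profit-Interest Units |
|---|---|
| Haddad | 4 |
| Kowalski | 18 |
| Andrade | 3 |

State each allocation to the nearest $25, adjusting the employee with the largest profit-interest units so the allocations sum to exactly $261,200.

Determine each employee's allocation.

Haddad: $41,800 | Kowalski: $188,050 | Andrade: $31,350

Profit-interest units total: 4 + 18 + 3 = 25.
Raw shares: Haddad 41,792.00; Kowalski 188,064.00; Andrade 31,344.00.
After rounding ($25): Haddad $41,800; Kowalski $188,075; Andrade $31,350. Sum = $261,225.
Difference $261,200 − $261,225 = −$25 applied to largest profit-interest units (Kowalski): Kowalski becomes $188,050.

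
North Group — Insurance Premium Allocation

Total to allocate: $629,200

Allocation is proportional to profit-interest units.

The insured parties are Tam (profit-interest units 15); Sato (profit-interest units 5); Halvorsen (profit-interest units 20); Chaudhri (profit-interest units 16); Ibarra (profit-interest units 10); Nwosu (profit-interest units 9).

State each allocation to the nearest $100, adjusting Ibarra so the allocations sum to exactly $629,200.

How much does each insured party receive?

Tam: $125,800 | Sato: $41,900 | Halvorsen: $167,800 | Chaudhri: $134,200 | Ibarra: $84,000 | Nwosu: $75,500

Combined profit-interest units = 75.
Pro-rata amounts: Tam 15/75 × $629,200 = 125,840.00; Sato 5/75 × $629,200 = 41,946.67; Halvorsen 20/75 × $629,200 = 167,786.67; Chaudhri 16/75 × $629,200 = 134,229.33; Ibarra 10/75 × $629,200 = 83,893.33; Nwosu 9/75 × $629,200 = 75,504.00.
At nearest $100: Tam $125,800; Sato $41,900; Halvorsen $167,800; Chaudhri $134,200; Ibarra $83,900; Nwosu $75,500. Sum = $629,100.
Difference $629,200 − $629,100 = +$100 applied to Ibarra: Ibarra becomes $84,000.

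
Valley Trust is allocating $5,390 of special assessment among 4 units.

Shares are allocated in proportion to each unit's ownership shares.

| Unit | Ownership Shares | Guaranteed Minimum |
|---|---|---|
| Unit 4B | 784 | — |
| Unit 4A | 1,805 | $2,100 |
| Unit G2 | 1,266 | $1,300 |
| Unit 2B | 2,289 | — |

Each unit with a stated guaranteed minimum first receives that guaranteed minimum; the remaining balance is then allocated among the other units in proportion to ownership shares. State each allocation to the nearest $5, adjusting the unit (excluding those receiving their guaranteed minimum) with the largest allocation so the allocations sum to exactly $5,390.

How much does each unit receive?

Fund the minimums — Unit 4A $2,100; Unit G2 $1,300. Remaining pool $1,990.
Remaining pool split over remaining ownership shares 3,073: Unit 4B 507.70 → $510; Unit 2B 1,482.30 → $1,480.

Unit 4B: $510 | Unit 4A: $2,100 | Unit G2: $1,300 | Unit 2B: $1,480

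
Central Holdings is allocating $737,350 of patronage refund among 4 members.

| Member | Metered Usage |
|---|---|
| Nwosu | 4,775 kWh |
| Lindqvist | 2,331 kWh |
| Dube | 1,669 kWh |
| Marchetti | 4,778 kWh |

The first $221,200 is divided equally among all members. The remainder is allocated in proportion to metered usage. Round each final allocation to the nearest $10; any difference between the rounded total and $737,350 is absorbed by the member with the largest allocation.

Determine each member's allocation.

Equal tier: $221,200 ÷ 4 = $55,300 apiece.
Remainder $516,150 by metered usage (total 13,553): Nwosu 181,850.24 → $181,850; Lindqvist 88,773.38 → $88,770; Dube 63,561.89 → $63,560; Marchetti 181,964.49 → $181,960.
Rounding difference +$10 on remainder applied to Marchetti.
Totals: Nwosu $55,300 + $181,850 = $237,150; Lindqvist $55,300 + $88,770 = $144,070; Dube $55,300 + $63,560 = $118,860; Marchetti $55,300 + $181,970 = $237,270.

Nwosu: $237,150 · Lindqvist: $144,070 · Dube: $118,860 · Marchetti: $237,270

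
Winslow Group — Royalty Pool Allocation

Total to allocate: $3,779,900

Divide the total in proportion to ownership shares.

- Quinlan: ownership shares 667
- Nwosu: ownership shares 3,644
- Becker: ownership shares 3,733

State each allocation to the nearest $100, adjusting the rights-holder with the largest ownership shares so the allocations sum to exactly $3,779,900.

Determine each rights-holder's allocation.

Sum of ownership shares: 8,044.
Proportional shares: Quinlan 667/8,044 × $3,779,900 = 313,425.32; Nwosu 3,644/8,044 × $3,779,900 = 1,712,326.65; Becker 3,733/8,044 × $3,779,900 = 1,754,148.02.
At nearest $100: Quinlan $313,400; Nwosu $1,712,300; Becker $1,754,100. Sum = $3,779,800.
Difference $3,779,900 − $3,779,800 = +$100 applied to largest ownership shares (Becker): Becker becomes $1,754,200.

Quinlan: $313,400 · Nwosu: $1,712,300 · Becker: $1,754,200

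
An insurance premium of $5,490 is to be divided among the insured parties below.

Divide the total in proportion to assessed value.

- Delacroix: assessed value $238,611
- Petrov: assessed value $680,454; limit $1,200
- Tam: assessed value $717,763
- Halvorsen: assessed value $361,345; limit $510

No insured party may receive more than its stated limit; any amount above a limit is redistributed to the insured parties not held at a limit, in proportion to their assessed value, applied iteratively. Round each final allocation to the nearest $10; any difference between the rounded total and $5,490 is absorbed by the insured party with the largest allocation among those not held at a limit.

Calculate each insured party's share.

Assessed value total: 1,998,173.
Proportional shares (ignoring caps): Delacroix 655.59; Petrov 1,869.55; Tam 1,972.06; Halvorsen 992.80.
Cap binds for Petrov ($1,200), Halvorsen ($510); remaining pool $3,780 reallocated over remaining assessed value 956,374.
Remaining shares: Delacroix 943.09 → $940; Tam 2,836.91 → $2,840.

Delacroix: $940 | Petrov: $1,200 | Tam: $2,840 | Halvorsen: $510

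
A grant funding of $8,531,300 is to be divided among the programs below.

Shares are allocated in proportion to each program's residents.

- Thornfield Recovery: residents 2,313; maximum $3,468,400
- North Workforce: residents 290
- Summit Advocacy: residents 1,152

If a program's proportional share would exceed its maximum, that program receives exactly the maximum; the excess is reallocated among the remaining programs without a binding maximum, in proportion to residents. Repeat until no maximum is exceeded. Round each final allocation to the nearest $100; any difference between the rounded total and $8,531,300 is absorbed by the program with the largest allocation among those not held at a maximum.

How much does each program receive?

Thornfield Recovery: $3,468,400 · North Workforce: $1,018,200 · Summit Advocacy: $4,044,700

Residents total: 3,755.
Pro-rata shares before constraints: Thornfield Recovery 5,255,099.04; North Workforce 658,875.37; Summit Advocacy 2,617,325.59.
Held at cap: Thornfield Recovery ($3,468,400); remaining pool $5,062,900 reallocated over remaining residents 1,442.
Shares after redistribution: North Workforce 1,018,197.64 → $1,018,200; Summit Advocacy 4,044,702.36 → $4,044,700.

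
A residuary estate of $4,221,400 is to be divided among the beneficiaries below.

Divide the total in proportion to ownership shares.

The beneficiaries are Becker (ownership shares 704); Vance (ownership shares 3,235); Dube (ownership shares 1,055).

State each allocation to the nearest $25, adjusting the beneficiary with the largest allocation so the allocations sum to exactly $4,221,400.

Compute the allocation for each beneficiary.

Ownership shares total: 4,994.
Pro-rata amounts: Becker 704/4,994 × $4,221,400 = 595,087.22; Vance 3,235/4,994 × $4,221,400 = 2,734,527.23; Dube 1,055/4,994 × $4,221,400 = 891,785.54.
After rounding ($25): Becker $595,075; Vance $2,734,525; Dube $891,775. Sum = $4,221,375.
Difference $4,221,400 − $4,221,375 = +$25 applied to largest allocation (Vance): Vance becomes $2,734,550.

Becker: $595,075 · Vance: $2,734,550 · Dube: $891,775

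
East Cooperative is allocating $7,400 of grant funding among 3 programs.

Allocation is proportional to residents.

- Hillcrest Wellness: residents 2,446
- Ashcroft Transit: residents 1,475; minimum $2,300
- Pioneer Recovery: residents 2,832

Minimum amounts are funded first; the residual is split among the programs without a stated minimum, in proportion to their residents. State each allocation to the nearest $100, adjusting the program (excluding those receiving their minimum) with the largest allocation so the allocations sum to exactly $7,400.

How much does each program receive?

Fund the minimums — Ashcroft Transit $2,300. Balance $5,100.
Balance split over remaining residents 5,278: Hillcrest Wellness 2,363.51 → $2,400; Pioneer Recovery 2,736.49 → $2,700.

Hillcrest Wellness: $2,400 | Ashcroft Transit: $2,300 | Pioneer Recovery: $2,700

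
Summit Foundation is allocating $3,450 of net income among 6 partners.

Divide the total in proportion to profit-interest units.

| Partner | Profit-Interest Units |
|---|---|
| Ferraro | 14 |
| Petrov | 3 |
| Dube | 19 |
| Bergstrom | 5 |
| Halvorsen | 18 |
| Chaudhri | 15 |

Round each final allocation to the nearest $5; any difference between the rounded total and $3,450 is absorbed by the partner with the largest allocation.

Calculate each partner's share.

Combined profit-interest units = 74.
Proportional shares: Ferraro 14/74 × $3,450 = 652.70; Petrov 3/74 × $3,450 = 139.86; Dube 19/74 × $3,450 = 885.81; Bergstrom 5/74 × $3,450 = 233.11; Halvorsen 18/74 × $3,450 = 839.19; Chaudhri 15/74 × $3,450 = 699.32.
After rounding ($5): Ferraro $655; Petrov $140; Dube $885; Bergstrom $235; Halvorsen $840; Chaudhri $700. Sum = $3,455.
Difference $3,450 − $3,455 = −$5 applied to largest allocation (Dube): Dube becomes $880.

Ferraro: $655; Petrov: $140; Dube: $880; Bergstrom: $235; Halvorsen: $840; Chaudhri: $700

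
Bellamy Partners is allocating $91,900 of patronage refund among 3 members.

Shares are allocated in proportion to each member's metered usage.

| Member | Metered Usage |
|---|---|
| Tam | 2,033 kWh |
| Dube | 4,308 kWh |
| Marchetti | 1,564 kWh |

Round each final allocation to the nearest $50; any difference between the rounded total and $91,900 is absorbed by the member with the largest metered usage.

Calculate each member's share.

Total metered usage = 7,905.
Pro-rata amounts: Tam 2,033/7,905 × $91,900 = 23,634.75; Dube 4,308/7,905 × $91,900 = 50,082.88; Marchetti 1,564/7,905 × $91,900 = 18,182.37.
After rounding ($50): Tam $23,650; Dube $50,100; Marchetti $18,200. Sum = $91,950.
Difference $91,900 − $91,950 = −$50 applied to largest metered usage (Dube): Dube becomes $50,050.

Tam: $23,650 | Dube: $50,050 | Marchetti: $18,200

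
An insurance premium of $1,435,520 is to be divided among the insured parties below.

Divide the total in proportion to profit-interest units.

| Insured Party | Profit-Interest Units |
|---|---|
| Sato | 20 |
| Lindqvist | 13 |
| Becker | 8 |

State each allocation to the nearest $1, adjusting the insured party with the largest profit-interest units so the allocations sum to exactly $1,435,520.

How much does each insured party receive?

Profit-interest units total: 20 + 13 + 8 = 41.
Pro-rata amounts: Sato 700,253.66; Lindqvist 455,164.88; Becker 280,101.46.
Rounded to nearest $1: Sato $700,254; Lindqvist $455,165; Becker $280,101. Sum = $1,435,520.
Rounded total matches; no reconciliation needed.

Sato: $700,254 · Lindqvist: $455,165 · Becker: $280,101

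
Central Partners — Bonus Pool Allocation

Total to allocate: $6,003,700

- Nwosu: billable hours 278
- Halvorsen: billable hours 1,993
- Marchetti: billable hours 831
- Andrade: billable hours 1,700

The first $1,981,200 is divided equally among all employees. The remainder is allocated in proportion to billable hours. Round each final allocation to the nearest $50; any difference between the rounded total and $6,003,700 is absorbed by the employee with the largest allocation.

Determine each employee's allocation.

Nwosu: $728,150 · Halvorsen: $2,164,800 · Marchetti: $1,191,400 · Andrade: $1,919,350

Equal tier: $1,981,200 ÷ 4 = $495,300 apiece.
Remainder $4,022,500 by billable hours (total 4,802): Nwosu 232,872.76 → $232,850; Halvorsen 1,669,479.90 → $1,669,500; Marchetti 696,105.27 → $696,100; Andrade 1,424,042.07 → $1,424,050.
Totals: Nwosu $495,300 + $232,850 = $728,150; Halvorsen $495,300 + $1,669,500 = $2,164,800; Marchetti $495,300 + $696,100 = $1,191,400; Andrade $495,300 + $1,424,050 = $1,919,350.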